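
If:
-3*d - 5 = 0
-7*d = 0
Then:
No Solution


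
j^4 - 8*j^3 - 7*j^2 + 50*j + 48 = (j - 8)*(j - 3)*(j + 1)*(j + 2)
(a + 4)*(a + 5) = a^2 + 9*a + 20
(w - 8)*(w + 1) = w^2 - 7*w - 8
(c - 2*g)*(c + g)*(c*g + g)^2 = c^4*g^2 - c^3*g^3 + 2*c^3*g^2 - 2*c^2*g^4 - 2*c^2*g^3 + c^2*g^2 - 4*c*g^4 - c*g^3 - 2*g^4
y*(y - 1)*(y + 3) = y^3 + 2*y^2 - 3*y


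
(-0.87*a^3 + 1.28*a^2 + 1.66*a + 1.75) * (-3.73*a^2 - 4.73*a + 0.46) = 3.2451*a^5 - 0.6593*a^4 - 12.6464*a^3 - 13.7905*a^2 - 7.5139*a + 0.805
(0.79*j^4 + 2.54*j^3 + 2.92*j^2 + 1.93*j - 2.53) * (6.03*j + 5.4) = 4.7637*j^5 + 19.5822*j^4 + 31.3236*j^3 + 27.4059*j^2 - 4.8339*j - 13.662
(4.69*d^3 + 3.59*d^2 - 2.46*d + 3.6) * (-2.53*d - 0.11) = -11.8657*d^4 - 9.5986*d^3 + 5.8289*d^2 - 8.8374*d - 0.396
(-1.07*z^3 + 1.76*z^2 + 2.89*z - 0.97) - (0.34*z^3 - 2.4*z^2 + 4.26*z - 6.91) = -1.41*z^3 + 4.16*z^2 - 1.37*z + 5.94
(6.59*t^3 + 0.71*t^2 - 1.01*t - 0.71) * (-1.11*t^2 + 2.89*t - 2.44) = -7.3149*t^5 + 18.257*t^4 - 12.9066*t^3 - 3.8632*t^2 + 0.4125*t + 1.7324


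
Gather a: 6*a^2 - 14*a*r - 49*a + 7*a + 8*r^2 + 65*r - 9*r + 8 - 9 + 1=6*a^2 + a*(-14*r - 42) + 8*r^2 + 56*r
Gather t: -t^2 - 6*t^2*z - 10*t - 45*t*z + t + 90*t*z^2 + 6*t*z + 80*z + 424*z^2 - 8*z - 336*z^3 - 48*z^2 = t^2*(-6*z - 1) + t*(90*z^2 - 39*z - 9) - 336*z^3 + 376*z^2 + 72*z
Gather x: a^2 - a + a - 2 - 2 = a^2 - 4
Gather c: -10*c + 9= 9 - 10*c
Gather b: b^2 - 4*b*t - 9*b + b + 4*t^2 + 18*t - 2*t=b^2 + b*(-4*t - 8) + 4*t^2 + 16*t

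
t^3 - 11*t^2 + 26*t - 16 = (t - 8)*(t - 2)*(t - 1)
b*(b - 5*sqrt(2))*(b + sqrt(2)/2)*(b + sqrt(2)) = b^4 - 7*sqrt(2)*b^3/2 - 14*b^2 - 5*sqrt(2)*b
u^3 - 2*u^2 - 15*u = u*(u - 5)*(u + 3)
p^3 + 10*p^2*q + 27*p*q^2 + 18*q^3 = (p + q)*(p + 3*q)*(p + 6*q)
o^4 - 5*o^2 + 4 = (o - 2)*(o - 1)*(o + 1)*(o + 2)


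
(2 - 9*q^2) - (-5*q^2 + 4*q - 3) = -4*q^2 - 4*q + 5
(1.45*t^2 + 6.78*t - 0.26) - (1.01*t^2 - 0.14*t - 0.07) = 0.44*t^2 + 6.92*t - 0.19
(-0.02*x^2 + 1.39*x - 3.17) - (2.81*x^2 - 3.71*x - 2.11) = -2.83*x^2 + 5.1*x - 1.06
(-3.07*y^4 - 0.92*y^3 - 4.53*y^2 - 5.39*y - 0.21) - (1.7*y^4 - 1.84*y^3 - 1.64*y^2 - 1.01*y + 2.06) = -4.77*y^4 + 0.92*y^3 - 2.89*y^2 - 4.38*y - 2.27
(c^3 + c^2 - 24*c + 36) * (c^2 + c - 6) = c^5 + 2*c^4 - 29*c^3 + 6*c^2 + 180*c - 216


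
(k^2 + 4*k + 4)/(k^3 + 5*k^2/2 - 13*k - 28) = 2*(k + 2)/(2*k^2 + k - 28)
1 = 1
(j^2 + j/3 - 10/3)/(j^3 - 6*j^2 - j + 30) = (j - 5/3)/(j^2 - 8*j + 15)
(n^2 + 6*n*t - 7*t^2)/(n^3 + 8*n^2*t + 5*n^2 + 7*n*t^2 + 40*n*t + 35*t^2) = (n - t)/(n^2 + n*t + 5*n + 5*t)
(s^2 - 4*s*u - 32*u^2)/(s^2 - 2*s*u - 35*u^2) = (-s^2 + 4*s*u + 32*u^2)/(-s^2 + 2*s*u + 35*u^2)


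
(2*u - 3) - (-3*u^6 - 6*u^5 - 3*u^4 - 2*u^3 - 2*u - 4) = 3*u^6 + 6*u^5 + 3*u^4 + 2*u^3 + 4*u + 1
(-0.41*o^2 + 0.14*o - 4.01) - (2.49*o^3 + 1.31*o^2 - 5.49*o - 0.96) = -2.49*o^3 - 1.72*o^2 + 5.63*o - 3.05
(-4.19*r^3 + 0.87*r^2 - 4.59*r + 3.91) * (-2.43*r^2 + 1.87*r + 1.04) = 10.1817*r^5 - 9.9494*r^4 + 8.423*r^3 - 17.1798*r^2 + 2.5381*r + 4.0664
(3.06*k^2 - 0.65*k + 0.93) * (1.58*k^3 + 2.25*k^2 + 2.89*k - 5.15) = 4.8348*k^5 + 5.858*k^4 + 8.8503*k^3 - 15.545*k^2 + 6.0352*k - 4.7895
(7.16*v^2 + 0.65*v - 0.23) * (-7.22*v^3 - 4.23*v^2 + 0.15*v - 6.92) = -51.6952*v^5 - 34.9798*v^4 - 0.0148999999999999*v^3 - 48.4768*v^2 - 4.5325*v + 1.5916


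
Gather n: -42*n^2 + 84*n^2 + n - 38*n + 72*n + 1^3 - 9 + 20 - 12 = 42*n^2 + 35*n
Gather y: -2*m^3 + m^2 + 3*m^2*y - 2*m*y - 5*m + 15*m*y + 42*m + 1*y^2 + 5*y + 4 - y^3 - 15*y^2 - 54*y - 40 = -2*m^3 + m^2 + 37*m - y^3 - 14*y^2 + y*(3*m^2 + 13*m - 49) - 36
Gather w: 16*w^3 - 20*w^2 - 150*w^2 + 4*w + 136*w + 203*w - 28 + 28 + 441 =16*w^3 - 170*w^2 + 343*w + 441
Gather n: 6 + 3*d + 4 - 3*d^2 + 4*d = -3*d^2 + 7*d + 10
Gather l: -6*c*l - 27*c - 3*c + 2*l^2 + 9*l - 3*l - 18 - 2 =-30*c + 2*l^2 + l*(6 - 6*c) - 20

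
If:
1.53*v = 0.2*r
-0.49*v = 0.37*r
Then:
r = 0.00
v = 0.00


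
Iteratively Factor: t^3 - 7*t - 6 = (t + 2)*(t^2 - 2*t - 3) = (t - 3)*(t + 2)*(t + 1)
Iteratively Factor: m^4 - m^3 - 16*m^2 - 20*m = (m)*(m^3 - m^2 - 16*m - 20) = m*(m - 5)*(m^2 + 4*m + 4) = m*(m - 5)*(m + 2)*(m + 2)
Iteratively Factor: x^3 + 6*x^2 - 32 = (x + 4)*(x^2 + 2*x - 8) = (x + 4)^2*(x - 2)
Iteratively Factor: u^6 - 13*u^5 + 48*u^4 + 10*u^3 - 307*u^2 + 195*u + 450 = (u - 3)*(u^5 - 10*u^4 + 18*u^3 + 64*u^2 - 115*u - 150) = (u - 5)*(u - 3)*(u^4 - 5*u^3 - 7*u^2 + 29*u + 30) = (u - 5)*(u - 3)*(u + 1)*(u^3 - 6*u^2 - u + 30) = (u - 5)*(u - 3)^2*(u + 1)*(u^2 - 3*u - 10) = (u - 5)^2*(u - 3)^2*(u + 1)*(u + 2)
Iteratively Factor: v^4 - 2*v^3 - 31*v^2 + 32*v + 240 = (v - 5)*(v^3 + 3*v^2 - 16*v - 48) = (v - 5)*(v - 4)*(v^2 + 7*v + 12) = (v - 5)*(v - 4)*(v + 3)*(v + 4)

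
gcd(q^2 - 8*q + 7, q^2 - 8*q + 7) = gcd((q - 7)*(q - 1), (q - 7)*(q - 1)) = q^2 - 8*q + 7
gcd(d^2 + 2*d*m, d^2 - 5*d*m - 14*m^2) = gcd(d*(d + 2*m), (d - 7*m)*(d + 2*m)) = d + 2*m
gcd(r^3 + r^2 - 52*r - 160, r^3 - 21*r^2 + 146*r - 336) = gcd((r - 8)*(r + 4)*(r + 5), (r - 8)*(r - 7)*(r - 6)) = r - 8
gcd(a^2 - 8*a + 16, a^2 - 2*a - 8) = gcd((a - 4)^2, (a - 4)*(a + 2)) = a - 4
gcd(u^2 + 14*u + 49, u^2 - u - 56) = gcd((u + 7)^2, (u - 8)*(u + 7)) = u + 7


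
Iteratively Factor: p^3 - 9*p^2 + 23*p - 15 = (p - 1)*(p^2 - 8*p + 15) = (p - 5)*(p - 1)*(p - 3)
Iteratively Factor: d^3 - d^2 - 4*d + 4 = (d + 2)*(d^2 - 3*d + 2) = (d - 2)*(d + 2)*(d - 1)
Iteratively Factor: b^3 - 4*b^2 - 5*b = (b + 1)*(b^2 - 5*b) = (b - 5)*(b + 1)*(b)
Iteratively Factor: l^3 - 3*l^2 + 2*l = (l)*(l^2 - 3*l + 2) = l*(l - 1)*(l - 2)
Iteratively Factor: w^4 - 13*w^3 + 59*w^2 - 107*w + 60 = (w - 4)*(w^3 - 9*w^2 + 23*w - 15) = (w - 5)*(w - 4)*(w^2 - 4*w + 3) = (w - 5)*(w - 4)*(w - 1)*(w - 3)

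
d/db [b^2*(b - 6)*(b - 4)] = 2*b*(2*b^2 - 15*b + 24)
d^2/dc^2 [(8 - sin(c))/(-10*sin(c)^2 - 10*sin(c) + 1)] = (-100*sin(c)^5 + 3300*sin(c)^4 + 2540*sin(c)^3 - 3690*sin(c)^2 - 4661*sin(c) - 1740)/(10*sin(c)^2 + 10*sin(c) - 1)^3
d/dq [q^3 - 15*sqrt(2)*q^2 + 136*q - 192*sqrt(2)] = 3*q^2 - 30*sqrt(2)*q + 136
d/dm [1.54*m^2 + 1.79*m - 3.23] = 3.08*m + 1.79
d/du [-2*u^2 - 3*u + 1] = -4*u - 3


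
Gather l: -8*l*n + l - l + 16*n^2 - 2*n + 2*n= -8*l*n + 16*n^2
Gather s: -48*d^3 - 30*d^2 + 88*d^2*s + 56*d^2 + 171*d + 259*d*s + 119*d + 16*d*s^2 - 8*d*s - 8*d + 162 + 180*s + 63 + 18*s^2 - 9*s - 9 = -48*d^3 + 26*d^2 + 282*d + s^2*(16*d + 18) + s*(88*d^2 + 251*d + 171) + 216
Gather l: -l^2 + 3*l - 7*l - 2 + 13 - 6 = -l^2 - 4*l + 5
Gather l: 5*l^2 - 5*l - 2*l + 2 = 5*l^2 - 7*l + 2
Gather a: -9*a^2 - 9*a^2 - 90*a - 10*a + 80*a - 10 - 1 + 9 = -18*a^2 - 20*a - 2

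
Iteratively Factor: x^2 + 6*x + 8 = (x + 4)*(x + 2)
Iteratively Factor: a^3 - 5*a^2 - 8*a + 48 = (a - 4)*(a^2 - a - 12) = (a - 4)^2*(a + 3)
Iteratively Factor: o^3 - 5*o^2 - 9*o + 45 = (o + 3)*(o^2 - 8*o + 15) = (o - 3)*(o + 3)*(o - 5)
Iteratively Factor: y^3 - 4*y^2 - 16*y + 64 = (y - 4)*(y^2 - 16) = (y - 4)^2*(y + 4)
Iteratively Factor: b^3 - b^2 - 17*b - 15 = (b - 5)*(b^2 + 4*b + 3) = (b - 5)*(b + 3)*(b + 1)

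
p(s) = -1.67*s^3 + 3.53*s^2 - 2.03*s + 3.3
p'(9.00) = -344.30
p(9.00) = -946.47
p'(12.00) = -638.75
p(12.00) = -2398.50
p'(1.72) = -4.71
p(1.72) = 1.75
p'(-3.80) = -101.20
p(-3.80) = 153.62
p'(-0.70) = -9.43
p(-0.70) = 7.02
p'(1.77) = -5.23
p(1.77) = 1.51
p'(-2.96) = -66.82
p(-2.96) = 83.55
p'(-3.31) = -80.29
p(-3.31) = 109.26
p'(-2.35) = -46.29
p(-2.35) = 49.24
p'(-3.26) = -78.29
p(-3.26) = 105.29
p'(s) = -5.01*s^2 + 7.06*s - 2.03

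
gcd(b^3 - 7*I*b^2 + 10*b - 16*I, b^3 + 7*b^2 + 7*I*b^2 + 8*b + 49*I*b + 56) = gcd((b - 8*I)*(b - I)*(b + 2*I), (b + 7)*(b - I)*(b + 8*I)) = b - I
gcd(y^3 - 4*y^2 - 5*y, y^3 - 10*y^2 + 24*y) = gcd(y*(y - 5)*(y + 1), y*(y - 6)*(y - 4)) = y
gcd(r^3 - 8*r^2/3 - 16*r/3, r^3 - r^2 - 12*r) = r^2 - 4*r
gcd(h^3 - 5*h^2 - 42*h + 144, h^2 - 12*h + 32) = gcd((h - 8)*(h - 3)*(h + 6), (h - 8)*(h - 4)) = h - 8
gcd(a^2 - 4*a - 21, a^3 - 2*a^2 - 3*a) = 1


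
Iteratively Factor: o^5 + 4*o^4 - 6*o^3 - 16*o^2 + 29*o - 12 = (o + 3)*(o^4 + o^3 - 9*o^2 + 11*o - 4) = (o - 1)*(o + 3)*(o^3 + 2*o^2 - 7*o + 4) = (o - 1)^2*(o + 3)*(o^2 + 3*o - 4) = (o - 1)^3*(o + 3)*(o + 4)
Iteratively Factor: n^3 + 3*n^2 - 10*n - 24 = (n - 3)*(n^2 + 6*n + 8) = (n - 3)*(n + 4)*(n + 2)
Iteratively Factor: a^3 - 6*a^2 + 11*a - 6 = (a - 3)*(a^2 - 3*a + 2) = (a - 3)*(a - 1)*(a - 2)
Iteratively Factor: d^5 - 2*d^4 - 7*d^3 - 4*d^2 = (d)*(d^4 - 2*d^3 - 7*d^2 - 4*d) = d*(d + 1)*(d^3 - 3*d^2 - 4*d) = d*(d - 4)*(d + 1)*(d^2 + d) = d^2*(d - 4)*(d + 1)*(d + 1)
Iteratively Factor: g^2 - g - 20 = (g + 4)*(g - 5)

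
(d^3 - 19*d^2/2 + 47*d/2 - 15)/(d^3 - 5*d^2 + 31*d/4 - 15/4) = 2*(d - 6)/(2*d - 3)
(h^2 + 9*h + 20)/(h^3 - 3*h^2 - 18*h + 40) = (h + 5)/(h^2 - 7*h + 10)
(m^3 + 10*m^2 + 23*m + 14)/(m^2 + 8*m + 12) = (m^2 + 8*m + 7)/(m + 6)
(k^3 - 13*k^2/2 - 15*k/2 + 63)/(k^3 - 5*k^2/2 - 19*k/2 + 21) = (k - 6)/(k - 2)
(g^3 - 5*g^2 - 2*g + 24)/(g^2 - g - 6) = g - 4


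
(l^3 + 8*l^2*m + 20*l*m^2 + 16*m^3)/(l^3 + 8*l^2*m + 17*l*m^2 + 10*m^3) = (l^2 + 6*l*m + 8*m^2)/(l^2 + 6*l*m + 5*m^2)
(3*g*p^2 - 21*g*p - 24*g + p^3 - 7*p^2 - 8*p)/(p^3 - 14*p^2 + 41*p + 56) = (3*g + p)/(p - 7)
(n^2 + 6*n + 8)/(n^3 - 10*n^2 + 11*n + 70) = (n + 4)/(n^2 - 12*n + 35)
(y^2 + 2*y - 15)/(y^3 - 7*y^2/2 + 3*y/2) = 2*(y + 5)/(y*(2*y - 1))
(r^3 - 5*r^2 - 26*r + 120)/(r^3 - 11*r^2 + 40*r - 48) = (r^2 - r - 30)/(r^2 - 7*r + 12)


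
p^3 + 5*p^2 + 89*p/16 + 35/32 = (p + 1/4)*(p + 5/4)*(p + 7/2)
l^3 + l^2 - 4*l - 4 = (l - 2)*(l + 1)*(l + 2)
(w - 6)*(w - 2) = w^2 - 8*w + 12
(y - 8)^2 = y^2 - 16*y + 64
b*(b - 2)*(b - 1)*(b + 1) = b^4 - 2*b^3 - b^2 + 2*b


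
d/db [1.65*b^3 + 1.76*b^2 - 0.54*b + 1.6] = 4.95*b^2 + 3.52*b - 0.54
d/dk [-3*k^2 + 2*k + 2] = 2 - 6*k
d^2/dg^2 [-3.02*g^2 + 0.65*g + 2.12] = -6.04000000000000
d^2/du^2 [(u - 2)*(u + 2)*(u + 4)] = 6*u + 8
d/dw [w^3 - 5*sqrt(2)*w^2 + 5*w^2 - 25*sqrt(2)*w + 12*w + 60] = 3*w^2 - 10*sqrt(2)*w + 10*w - 25*sqrt(2) + 12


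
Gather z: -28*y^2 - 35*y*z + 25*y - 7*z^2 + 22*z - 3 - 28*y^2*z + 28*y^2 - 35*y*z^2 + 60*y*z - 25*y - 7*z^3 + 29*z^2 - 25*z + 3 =-7*z^3 + z^2*(22 - 35*y) + z*(-28*y^2 + 25*y - 3)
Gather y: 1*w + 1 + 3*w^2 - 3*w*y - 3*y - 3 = 3*w^2 + w + y*(-3*w - 3) - 2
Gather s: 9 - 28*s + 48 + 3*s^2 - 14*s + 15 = 3*s^2 - 42*s + 72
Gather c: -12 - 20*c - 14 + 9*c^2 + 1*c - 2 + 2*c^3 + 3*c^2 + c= 2*c^3 + 12*c^2 - 18*c - 28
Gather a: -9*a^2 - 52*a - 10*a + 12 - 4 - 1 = -9*a^2 - 62*a + 7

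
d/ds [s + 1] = 1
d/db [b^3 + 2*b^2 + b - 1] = 3*b^2 + 4*b + 1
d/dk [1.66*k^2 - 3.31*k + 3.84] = 3.32*k - 3.31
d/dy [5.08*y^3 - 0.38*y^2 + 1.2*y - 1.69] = 15.24*y^2 - 0.76*y + 1.2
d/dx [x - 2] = 1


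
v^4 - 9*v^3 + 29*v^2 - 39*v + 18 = (v - 3)^2*(v - 2)*(v - 1)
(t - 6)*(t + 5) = t^2 - t - 30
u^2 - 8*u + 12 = (u - 6)*(u - 2)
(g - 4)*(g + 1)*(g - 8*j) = g^3 - 8*g^2*j - 3*g^2 + 24*g*j - 4*g + 32*j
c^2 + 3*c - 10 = (c - 2)*(c + 5)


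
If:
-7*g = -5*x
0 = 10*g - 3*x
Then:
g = 0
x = 0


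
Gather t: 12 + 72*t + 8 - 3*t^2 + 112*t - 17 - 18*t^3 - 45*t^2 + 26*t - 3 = -18*t^3 - 48*t^2 + 210*t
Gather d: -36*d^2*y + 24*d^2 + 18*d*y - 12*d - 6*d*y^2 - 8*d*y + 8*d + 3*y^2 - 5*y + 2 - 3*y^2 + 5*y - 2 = d^2*(24 - 36*y) + d*(-6*y^2 + 10*y - 4)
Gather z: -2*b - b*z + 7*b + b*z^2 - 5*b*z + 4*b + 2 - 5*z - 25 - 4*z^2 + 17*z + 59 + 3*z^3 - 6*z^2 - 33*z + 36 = 9*b + 3*z^3 + z^2*(b - 10) + z*(-6*b - 21) + 72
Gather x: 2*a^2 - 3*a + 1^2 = 2*a^2 - 3*a + 1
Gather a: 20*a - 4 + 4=20*a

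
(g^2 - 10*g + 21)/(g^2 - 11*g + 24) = (g - 7)/(g - 8)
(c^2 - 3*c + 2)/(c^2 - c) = (c - 2)/c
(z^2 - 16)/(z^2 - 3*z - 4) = (z + 4)/(z + 1)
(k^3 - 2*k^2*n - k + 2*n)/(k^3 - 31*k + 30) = (k^2 - 2*k*n + k - 2*n)/(k^2 + k - 30)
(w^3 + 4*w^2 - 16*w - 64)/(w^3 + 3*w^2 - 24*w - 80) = (w - 4)/(w - 5)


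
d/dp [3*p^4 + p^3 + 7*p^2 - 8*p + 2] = 12*p^3 + 3*p^2 + 14*p - 8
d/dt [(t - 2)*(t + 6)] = 2*t + 4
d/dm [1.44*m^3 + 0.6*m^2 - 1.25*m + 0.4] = 4.32*m^2 + 1.2*m - 1.25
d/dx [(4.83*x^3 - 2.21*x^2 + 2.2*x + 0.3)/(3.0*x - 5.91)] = (28.98*x^3 - 92.2659*x^2 + 26.1222*x - 13.902)/(9.0*x^2 - 35.46*x + 34.9281)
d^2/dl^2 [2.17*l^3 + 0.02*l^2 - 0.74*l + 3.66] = 13.02*l + 0.04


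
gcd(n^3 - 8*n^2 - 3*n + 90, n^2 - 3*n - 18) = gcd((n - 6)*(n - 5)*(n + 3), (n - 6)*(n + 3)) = n^2 - 3*n - 18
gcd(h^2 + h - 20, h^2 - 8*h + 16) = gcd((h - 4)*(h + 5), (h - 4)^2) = h - 4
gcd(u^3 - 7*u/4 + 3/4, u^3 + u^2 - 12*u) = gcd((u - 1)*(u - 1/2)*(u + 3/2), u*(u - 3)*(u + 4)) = 1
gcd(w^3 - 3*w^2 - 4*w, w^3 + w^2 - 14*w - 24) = w - 4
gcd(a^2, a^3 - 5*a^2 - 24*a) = a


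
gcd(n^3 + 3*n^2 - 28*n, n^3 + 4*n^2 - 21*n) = n^2 + 7*n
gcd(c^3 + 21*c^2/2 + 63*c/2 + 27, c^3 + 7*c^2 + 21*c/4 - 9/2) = c^2 + 15*c/2 + 9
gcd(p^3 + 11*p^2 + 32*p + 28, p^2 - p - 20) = 1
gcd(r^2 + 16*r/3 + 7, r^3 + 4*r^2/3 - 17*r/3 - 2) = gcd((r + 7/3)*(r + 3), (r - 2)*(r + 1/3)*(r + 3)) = r + 3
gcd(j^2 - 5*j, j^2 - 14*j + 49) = 1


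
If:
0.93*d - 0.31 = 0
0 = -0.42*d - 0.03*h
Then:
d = 0.33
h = -4.67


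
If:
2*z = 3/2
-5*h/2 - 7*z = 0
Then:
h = -21/10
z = 3/4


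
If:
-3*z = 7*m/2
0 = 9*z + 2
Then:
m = 4/21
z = -2/9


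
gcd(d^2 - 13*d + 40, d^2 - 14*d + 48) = d - 8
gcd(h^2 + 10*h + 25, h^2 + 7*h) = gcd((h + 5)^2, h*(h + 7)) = 1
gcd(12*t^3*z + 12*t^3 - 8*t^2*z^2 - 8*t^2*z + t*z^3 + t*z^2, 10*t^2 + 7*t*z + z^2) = 1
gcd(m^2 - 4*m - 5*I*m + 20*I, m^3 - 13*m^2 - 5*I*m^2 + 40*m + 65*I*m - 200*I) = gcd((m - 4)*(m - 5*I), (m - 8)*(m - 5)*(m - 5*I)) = m - 5*I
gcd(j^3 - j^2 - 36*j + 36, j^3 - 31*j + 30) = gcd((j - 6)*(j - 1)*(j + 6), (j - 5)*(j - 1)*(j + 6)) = j^2 + 5*j - 6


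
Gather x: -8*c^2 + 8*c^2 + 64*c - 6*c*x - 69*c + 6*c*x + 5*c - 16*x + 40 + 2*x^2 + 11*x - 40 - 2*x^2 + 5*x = 0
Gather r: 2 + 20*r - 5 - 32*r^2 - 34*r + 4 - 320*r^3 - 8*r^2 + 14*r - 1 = -320*r^3 - 40*r^2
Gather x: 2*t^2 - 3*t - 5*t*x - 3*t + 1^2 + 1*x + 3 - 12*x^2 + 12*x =2*t^2 - 6*t - 12*x^2 + x*(13 - 5*t) + 4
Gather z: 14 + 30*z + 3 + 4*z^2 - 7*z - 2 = 4*z^2 + 23*z + 15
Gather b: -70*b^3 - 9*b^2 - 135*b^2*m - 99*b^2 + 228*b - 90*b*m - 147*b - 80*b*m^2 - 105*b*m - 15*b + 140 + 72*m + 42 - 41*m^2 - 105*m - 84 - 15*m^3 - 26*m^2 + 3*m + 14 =-70*b^3 + b^2*(-135*m - 108) + b*(-80*m^2 - 195*m + 66) - 15*m^3 - 67*m^2 - 30*m + 112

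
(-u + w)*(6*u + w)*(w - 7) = -6*u^2*w + 42*u^2 + 5*u*w^2 - 35*u*w + w^3 - 7*w^2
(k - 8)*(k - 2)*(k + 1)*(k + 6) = k^4 - 3*k^3 - 48*k^2 + 52*k + 96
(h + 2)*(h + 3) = h^2 + 5*h + 6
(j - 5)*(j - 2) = j^2 - 7*j + 10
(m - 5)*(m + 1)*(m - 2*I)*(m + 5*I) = m^4 - 4*m^3 + 3*I*m^3 + 5*m^2 - 12*I*m^2 - 40*m - 15*I*m - 50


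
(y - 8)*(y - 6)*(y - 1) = y^3 - 15*y^2 + 62*y - 48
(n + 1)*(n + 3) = n^2 + 4*n + 3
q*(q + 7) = q^2 + 7*q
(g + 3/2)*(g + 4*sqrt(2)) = g^2 + 3*g/2 + 4*sqrt(2)*g + 6*sqrt(2)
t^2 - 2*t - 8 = (t - 4)*(t + 2)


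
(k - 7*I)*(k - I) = k^2 - 8*I*k - 7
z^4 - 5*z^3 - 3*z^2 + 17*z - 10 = (z - 5)*(z - 1)^2*(z + 2)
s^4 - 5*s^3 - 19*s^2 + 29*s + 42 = (s - 7)*(s - 2)*(s + 1)*(s + 3)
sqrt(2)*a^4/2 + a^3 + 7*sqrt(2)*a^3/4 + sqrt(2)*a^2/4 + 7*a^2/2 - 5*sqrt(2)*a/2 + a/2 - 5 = (a - 1)*(a + 2)*(a + 5/2)*(sqrt(2)*a/2 + 1)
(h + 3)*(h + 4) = h^2 + 7*h + 12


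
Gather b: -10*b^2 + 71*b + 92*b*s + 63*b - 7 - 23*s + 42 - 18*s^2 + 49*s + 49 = -10*b^2 + b*(92*s + 134) - 18*s^2 + 26*s + 84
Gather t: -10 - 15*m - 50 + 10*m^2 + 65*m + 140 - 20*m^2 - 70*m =-10*m^2 - 20*m + 80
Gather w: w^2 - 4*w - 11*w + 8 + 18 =w^2 - 15*w + 26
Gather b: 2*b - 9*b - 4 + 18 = 14 - 7*b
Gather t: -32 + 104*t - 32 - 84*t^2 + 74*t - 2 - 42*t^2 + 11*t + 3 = -126*t^2 + 189*t - 63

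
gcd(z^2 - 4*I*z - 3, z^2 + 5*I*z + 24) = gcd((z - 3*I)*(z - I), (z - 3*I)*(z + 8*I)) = z - 3*I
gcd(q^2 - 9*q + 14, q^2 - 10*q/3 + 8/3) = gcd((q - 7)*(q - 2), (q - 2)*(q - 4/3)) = q - 2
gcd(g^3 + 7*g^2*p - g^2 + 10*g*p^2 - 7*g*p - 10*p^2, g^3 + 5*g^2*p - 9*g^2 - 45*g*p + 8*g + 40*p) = g^2 + 5*g*p - g - 5*p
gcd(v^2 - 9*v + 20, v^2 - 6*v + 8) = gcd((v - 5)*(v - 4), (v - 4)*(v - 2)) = v - 4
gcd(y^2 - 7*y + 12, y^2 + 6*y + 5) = 1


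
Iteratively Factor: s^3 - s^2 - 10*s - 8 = (s + 1)*(s^2 - 2*s - 8) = (s + 1)*(s + 2)*(s - 4)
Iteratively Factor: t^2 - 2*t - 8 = (t - 4)*(t + 2)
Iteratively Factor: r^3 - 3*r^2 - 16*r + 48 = (r - 3)*(r^2 - 16) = (r - 4)*(r - 3)*(r + 4)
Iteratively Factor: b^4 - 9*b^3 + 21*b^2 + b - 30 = (b - 3)*(b^3 - 6*b^2 + 3*b + 10) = (b - 3)*(b + 1)*(b^2 - 7*b + 10) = (b - 3)*(b - 2)*(b + 1)*(b - 5)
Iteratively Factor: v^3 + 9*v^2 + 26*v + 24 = (v + 3)*(v^2 + 6*v + 8) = (v + 2)*(v + 3)*(v + 4)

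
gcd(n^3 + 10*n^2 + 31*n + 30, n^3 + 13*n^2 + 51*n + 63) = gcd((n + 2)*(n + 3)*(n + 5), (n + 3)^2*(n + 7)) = n + 3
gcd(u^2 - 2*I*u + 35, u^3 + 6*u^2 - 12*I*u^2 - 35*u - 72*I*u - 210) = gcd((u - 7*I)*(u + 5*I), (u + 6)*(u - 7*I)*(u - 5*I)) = u - 7*I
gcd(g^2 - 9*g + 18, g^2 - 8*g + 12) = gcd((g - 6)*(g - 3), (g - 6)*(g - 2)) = g - 6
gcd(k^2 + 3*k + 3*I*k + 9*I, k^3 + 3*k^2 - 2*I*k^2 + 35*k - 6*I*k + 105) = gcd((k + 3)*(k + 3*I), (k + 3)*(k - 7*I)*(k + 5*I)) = k + 3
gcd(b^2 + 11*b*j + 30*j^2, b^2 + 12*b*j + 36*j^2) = b + 6*j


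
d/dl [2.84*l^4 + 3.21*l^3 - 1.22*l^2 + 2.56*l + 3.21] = 11.36*l^3 + 9.63*l^2 - 2.44*l + 2.56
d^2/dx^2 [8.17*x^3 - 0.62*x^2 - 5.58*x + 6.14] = 49.02*x - 1.24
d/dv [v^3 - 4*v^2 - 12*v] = 3*v^2 - 8*v - 12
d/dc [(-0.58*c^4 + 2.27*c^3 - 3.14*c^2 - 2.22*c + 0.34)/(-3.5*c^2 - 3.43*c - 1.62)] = (4.06*c^5 - 1.9768*c^4 - 11.8138*c^3 - 8.032*c^2 + 12.5536*c + 4.7626)/(12.25*c^4 + 24.01*c^3 + 23.1049*c^2 + 11.1132*c + 2.6244)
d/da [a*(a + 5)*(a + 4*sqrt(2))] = 3*a^2 + 10*a + 8*sqrt(2)*a + 20*sqrt(2)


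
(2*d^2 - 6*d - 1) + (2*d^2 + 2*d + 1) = 4*d^2 - 4*d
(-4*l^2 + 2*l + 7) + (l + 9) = -4*l^2 + 3*l + 16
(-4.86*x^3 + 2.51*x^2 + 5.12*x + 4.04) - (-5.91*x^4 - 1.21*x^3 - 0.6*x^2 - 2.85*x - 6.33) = 5.91*x^4 - 3.65*x^3 + 3.11*x^2 + 7.97*x + 10.37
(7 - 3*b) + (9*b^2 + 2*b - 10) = 9*b^2 - b - 3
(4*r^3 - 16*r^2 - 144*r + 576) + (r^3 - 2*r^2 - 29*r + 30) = 5*r^3 - 18*r^2 - 173*r + 606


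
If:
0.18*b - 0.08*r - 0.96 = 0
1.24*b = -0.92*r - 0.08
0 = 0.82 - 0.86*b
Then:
No Solution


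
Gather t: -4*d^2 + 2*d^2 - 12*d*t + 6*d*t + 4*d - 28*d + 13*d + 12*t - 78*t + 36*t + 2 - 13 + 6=-2*d^2 - 11*d + t*(-6*d - 30) - 5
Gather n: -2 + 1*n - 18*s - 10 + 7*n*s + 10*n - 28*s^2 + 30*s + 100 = n*(7*s + 11) - 28*s^2 + 12*s + 88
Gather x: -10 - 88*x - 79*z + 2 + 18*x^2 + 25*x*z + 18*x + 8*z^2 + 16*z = 18*x^2 + x*(25*z - 70) + 8*z^2 - 63*z - 8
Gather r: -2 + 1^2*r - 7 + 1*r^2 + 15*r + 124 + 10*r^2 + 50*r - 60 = 11*r^2 + 66*r + 55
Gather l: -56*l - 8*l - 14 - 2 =-64*l - 16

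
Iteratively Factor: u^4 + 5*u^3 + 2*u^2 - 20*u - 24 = (u + 3)*(u^3 + 2*u^2 - 4*u - 8) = (u - 2)*(u + 3)*(u^2 + 4*u + 4) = (u - 2)*(u + 2)*(u + 3)*(u + 2)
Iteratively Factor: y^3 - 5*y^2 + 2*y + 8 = (y + 1)*(y^2 - 6*y + 8) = (y - 2)*(y + 1)*(y - 4)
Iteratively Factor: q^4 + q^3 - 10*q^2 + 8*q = (q - 1)*(q^3 + 2*q^2 - 8*q) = (q - 1)*(q + 4)*(q^2 - 2*q) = (q - 2)*(q - 1)*(q + 4)*(q)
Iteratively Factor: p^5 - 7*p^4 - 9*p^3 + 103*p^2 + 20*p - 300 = (p + 2)*(p^4 - 9*p^3 + 9*p^2 + 85*p - 150) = (p - 5)*(p + 2)*(p^3 - 4*p^2 - 11*p + 30) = (p - 5)^2*(p + 2)*(p^2 + p - 6) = (p - 5)^2*(p + 2)*(p + 3)*(p - 2)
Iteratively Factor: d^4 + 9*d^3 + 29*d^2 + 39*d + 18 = (d + 3)*(d^3 + 6*d^2 + 11*d + 6) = (d + 2)*(d + 3)*(d^2 + 4*d + 3) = (d + 1)*(d + 2)*(d + 3)*(d + 3)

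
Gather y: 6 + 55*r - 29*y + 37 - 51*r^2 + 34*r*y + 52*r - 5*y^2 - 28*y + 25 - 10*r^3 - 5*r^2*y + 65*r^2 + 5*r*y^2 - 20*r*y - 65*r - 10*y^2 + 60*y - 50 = -10*r^3 + 14*r^2 + 42*r + y^2*(5*r - 15) + y*(-5*r^2 + 14*r + 3) + 18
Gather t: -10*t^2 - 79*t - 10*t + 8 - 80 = -10*t^2 - 89*t - 72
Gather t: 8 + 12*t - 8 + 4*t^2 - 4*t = 4*t^2 + 8*t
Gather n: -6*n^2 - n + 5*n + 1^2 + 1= -6*n^2 + 4*n + 2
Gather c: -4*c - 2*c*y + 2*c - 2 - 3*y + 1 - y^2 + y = c*(-2*y - 2) - y^2 - 2*y - 1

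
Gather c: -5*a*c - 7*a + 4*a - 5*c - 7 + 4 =-3*a + c*(-5*a - 5) - 3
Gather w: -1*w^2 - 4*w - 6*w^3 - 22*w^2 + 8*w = -6*w^3 - 23*w^2 + 4*w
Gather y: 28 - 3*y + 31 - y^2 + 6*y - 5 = -y^2 + 3*y + 54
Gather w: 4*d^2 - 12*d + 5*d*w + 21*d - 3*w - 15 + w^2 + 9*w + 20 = 4*d^2 + 9*d + w^2 + w*(5*d + 6) + 5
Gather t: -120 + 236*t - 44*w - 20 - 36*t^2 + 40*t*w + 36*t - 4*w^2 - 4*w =-36*t^2 + t*(40*w + 272) - 4*w^2 - 48*w - 140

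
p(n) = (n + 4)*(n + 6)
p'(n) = 2*n + 10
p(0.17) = 25.73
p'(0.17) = 10.34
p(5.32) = 105.50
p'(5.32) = 20.64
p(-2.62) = 4.66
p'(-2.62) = 4.76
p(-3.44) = 1.43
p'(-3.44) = 3.12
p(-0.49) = 19.34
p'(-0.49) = 9.02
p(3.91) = 78.39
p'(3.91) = 17.82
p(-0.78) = 16.81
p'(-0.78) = 8.44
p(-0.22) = 21.85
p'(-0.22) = 9.56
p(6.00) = 120.00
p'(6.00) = 22.00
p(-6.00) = 0.00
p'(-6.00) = -2.00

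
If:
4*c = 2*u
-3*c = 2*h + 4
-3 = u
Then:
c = -3/2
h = 1/4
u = -3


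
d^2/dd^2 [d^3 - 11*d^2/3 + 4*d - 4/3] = 6*d - 22/3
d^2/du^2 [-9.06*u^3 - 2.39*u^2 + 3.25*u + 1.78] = -54.36*u - 4.78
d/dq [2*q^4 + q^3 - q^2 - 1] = q*(8*q^2 + 3*q - 2)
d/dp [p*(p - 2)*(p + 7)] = 3*p^2 + 10*p - 14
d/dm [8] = 0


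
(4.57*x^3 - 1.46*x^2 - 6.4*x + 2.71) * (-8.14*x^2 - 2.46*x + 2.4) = -37.1998*x^5 + 0.642200000000001*x^4 + 66.6556*x^3 - 9.8194*x^2 - 22.0266*x + 6.504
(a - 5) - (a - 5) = 0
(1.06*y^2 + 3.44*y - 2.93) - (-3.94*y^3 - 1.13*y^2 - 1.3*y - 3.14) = 3.94*y^3 + 2.19*y^2 + 4.74*y + 0.21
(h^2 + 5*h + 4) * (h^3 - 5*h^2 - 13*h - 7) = h^5 - 34*h^3 - 92*h^2 - 87*h - 28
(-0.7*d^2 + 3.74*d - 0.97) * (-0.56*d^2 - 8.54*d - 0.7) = 0.392*d^4 + 3.8836*d^3 - 30.9064*d^2 + 5.6658*d + 0.679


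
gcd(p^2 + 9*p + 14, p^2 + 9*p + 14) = p^2 + 9*p + 14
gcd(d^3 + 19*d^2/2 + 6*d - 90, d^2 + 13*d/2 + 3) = d + 6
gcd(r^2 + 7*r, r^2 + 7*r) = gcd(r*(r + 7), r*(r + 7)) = r^2 + 7*r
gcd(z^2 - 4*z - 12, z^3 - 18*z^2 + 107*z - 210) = z - 6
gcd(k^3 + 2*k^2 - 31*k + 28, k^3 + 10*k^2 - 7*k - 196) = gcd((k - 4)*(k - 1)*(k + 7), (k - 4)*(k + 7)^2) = k^2 + 3*k - 28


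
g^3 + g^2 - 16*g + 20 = (g - 2)^2*(g + 5)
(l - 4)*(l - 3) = l^2 - 7*l + 12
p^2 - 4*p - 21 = (p - 7)*(p + 3)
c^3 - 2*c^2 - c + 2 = (c - 2)*(c - 1)*(c + 1)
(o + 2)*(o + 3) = o^2 + 5*o + 6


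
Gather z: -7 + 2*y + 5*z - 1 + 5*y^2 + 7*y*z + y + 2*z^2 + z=5*y^2 + 3*y + 2*z^2 + z*(7*y + 6) - 8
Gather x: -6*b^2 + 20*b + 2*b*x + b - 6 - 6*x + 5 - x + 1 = -6*b^2 + 21*b + x*(2*b - 7)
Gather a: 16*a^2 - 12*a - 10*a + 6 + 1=16*a^2 - 22*a + 7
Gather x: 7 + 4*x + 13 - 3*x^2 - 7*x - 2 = -3*x^2 - 3*x + 18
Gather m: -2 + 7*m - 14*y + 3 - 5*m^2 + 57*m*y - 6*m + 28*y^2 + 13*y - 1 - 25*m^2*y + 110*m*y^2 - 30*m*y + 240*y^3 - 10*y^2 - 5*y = m^2*(-25*y - 5) + m*(110*y^2 + 27*y + 1) + 240*y^3 + 18*y^2 - 6*y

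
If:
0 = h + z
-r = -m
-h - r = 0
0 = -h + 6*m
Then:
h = 0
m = 0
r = 0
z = 0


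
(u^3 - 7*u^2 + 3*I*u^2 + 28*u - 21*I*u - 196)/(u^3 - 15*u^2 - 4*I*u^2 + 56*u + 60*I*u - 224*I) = (u + 7*I)/(u - 8)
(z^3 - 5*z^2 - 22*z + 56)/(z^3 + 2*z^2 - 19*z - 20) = (z^3 - 5*z^2 - 22*z + 56)/(z^3 + 2*z^2 - 19*z - 20)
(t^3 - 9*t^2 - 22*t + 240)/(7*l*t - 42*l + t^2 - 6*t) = (t^2 - 3*t - 40)/(7*l + t)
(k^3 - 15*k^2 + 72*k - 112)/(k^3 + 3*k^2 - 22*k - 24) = (k^2 - 11*k + 28)/(k^2 + 7*k + 6)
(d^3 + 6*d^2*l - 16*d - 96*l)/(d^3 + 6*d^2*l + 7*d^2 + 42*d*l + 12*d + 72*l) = (d - 4)/(d + 3)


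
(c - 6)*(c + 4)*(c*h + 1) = c^3*h - 2*c^2*h + c^2 - 24*c*h - 2*c - 24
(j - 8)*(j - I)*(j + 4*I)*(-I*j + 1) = -I*j^4 + 4*j^3 + 8*I*j^3 - 32*j^2 - I*j^2 + 4*j + 8*I*j - 32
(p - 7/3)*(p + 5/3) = p^2 - 2*p/3 - 35/9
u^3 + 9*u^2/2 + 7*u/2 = u*(u + 1)*(u + 7/2)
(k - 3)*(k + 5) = k^2 + 2*k - 15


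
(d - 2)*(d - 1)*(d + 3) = d^3 - 7*d + 6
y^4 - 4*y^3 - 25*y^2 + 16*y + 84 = (y - 7)*(y - 2)*(y + 2)*(y + 3)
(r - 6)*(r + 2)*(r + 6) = r^3 + 2*r^2 - 36*r - 72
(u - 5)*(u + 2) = u^2 - 3*u - 10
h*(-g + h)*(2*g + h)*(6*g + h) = -12*g^3*h + 4*g^2*h^2 + 7*g*h^3 + h^4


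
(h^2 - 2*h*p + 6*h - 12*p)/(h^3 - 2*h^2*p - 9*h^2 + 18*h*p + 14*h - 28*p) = (h + 6)/(h^2 - 9*h + 14)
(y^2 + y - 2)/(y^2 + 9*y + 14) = (y - 1)/(y + 7)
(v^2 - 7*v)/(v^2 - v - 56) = v*(7 - v)/(-v^2 + v + 56)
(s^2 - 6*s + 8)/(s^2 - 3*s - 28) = (-s^2 + 6*s - 8)/(-s^2 + 3*s + 28)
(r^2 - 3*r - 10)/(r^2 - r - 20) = (r + 2)/(r + 4)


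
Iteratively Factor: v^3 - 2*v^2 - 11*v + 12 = (v - 4)*(v^2 + 2*v - 3) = (v - 4)*(v - 1)*(v + 3)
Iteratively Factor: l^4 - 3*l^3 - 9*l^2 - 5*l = (l + 1)*(l^3 - 4*l^2 - 5*l) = (l + 1)^2*(l^2 - 5*l) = (l - 5)*(l + 1)^2*(l)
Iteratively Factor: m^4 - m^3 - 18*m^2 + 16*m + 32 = (m + 1)*(m^3 - 2*m^2 - 16*m + 32) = (m - 2)*(m + 1)*(m^2 - 16) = (m - 2)*(m + 1)*(m + 4)*(m - 4)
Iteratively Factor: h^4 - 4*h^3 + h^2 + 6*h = (h - 3)*(h^3 - h^2 - 2*h) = (h - 3)*(h + 1)*(h^2 - 2*h) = (h - 3)*(h - 2)*(h + 1)*(h)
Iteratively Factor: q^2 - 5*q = (q - 5)*(q)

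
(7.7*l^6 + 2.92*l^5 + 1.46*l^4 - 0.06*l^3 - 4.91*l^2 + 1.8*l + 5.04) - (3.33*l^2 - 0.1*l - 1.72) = 7.7*l^6 + 2.92*l^5 + 1.46*l^4 - 0.06*l^3 - 8.24*l^2 + 1.9*l + 6.76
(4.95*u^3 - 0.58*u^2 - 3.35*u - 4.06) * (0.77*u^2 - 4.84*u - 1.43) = 3.8115*u^5 - 24.4046*u^4 - 6.8508*u^3 + 13.9172*u^2 + 24.4409*u + 5.8058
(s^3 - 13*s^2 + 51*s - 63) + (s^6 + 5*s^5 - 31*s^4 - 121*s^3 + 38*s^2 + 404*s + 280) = s^6 + 5*s^5 - 31*s^4 - 120*s^3 + 25*s^2 + 455*s + 217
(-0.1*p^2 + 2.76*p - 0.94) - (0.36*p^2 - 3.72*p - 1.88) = -0.46*p^2 + 6.48*p + 0.94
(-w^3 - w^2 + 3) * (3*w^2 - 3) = -3*w^5 - 3*w^4 + 3*w^3 + 12*w^2 - 9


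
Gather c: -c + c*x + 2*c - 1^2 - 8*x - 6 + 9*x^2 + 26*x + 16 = c*(x + 1) + 9*x^2 + 18*x + 9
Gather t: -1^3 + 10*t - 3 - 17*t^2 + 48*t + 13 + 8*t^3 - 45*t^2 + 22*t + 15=8*t^3 - 62*t^2 + 80*t + 24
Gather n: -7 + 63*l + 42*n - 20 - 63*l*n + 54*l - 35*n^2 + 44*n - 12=117*l - 35*n^2 + n*(86 - 63*l) - 39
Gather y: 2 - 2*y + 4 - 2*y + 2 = 8 - 4*y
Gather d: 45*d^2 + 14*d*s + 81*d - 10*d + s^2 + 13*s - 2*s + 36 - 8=45*d^2 + d*(14*s + 71) + s^2 + 11*s + 28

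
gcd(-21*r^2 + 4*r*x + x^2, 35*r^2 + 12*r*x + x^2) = 7*r + x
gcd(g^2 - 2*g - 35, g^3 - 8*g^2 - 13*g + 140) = g - 7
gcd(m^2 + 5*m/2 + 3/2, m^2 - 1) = m + 1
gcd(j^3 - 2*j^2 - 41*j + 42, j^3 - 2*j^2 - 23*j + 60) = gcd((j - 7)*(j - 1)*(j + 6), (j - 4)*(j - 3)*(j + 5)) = 1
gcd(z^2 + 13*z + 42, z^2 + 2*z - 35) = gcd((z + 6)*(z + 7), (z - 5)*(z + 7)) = z + 7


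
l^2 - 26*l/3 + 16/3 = (l - 8)*(l - 2/3)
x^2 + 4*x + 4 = (x + 2)^2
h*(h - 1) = h^2 - h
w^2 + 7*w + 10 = (w + 2)*(w + 5)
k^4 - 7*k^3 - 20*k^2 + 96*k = k*(k - 8)*(k - 3)*(k + 4)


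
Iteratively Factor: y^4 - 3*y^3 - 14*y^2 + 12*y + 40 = (y - 2)*(y^3 - y^2 - 16*y - 20) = (y - 2)*(y + 2)*(y^2 - 3*y - 10) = (y - 2)*(y + 2)^2*(y - 5)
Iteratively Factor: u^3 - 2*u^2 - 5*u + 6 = (u + 2)*(u^2 - 4*u + 3) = (u - 1)*(u + 2)*(u - 3)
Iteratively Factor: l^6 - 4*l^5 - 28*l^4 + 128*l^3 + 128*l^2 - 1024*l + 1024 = (l + 4)*(l^5 - 8*l^4 + 4*l^3 + 112*l^2 - 320*l + 256) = (l - 2)*(l + 4)*(l^4 - 6*l^3 - 8*l^2 + 96*l - 128) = (l - 2)*(l + 4)^2*(l^3 - 10*l^2 + 32*l - 32) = (l - 4)*(l - 2)*(l + 4)^2*(l^2 - 6*l + 8) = (l - 4)^2*(l - 2)*(l + 4)^2*(l - 2)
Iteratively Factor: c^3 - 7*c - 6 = (c + 2)*(c^2 - 2*c - 3) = (c + 1)*(c + 2)*(c - 3)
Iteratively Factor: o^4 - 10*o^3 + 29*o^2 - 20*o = (o - 4)*(o^3 - 6*o^2 + 5*o) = (o - 4)*(o - 1)*(o^2 - 5*o) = o*(o - 4)*(o - 1)*(o - 5)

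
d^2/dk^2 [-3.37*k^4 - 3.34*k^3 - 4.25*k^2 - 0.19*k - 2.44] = -40.44*k^2 - 20.04*k - 8.5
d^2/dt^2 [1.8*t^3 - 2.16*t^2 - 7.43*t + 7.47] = 10.8*t - 4.32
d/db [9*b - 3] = 9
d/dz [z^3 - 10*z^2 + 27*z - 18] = 3*z^2 - 20*z + 27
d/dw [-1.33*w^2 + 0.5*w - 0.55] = 0.5 - 2.66*w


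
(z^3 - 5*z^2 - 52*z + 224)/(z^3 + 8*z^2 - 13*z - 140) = (z - 8)/(z + 5)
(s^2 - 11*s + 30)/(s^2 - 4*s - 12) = (s - 5)/(s + 2)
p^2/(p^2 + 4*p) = p/(p + 4)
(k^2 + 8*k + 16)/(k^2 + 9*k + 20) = (k + 4)/(k + 5)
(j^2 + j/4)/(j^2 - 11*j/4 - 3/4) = j/(j - 3)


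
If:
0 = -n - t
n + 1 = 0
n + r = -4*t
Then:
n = -1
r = -3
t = 1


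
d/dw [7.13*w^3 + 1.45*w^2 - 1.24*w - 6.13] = 21.39*w^2 + 2.9*w - 1.24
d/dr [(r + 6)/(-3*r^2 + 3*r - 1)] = (3*r^2 + 36*r - 19)/(9*r^4 - 18*r^3 + 15*r^2 - 6*r + 1)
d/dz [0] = 0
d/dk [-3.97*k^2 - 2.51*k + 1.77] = -7.94*k - 2.51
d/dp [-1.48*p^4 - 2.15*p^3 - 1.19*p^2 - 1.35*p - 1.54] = -5.92*p^3 - 6.45*p^2 - 2.38*p - 1.35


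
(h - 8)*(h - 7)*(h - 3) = h^3 - 18*h^2 + 101*h - 168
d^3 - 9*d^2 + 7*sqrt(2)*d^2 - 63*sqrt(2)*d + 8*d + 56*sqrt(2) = (d - 8)*(d - 1)*(d + 7*sqrt(2))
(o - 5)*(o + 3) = o^2 - 2*o - 15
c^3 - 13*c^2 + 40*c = c*(c - 8)*(c - 5)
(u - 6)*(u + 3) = u^2 - 3*u - 18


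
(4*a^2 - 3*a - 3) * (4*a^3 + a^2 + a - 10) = 16*a^5 - 8*a^4 - 11*a^3 - 46*a^2 + 27*a + 30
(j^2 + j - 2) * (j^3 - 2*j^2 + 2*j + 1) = j^5 - j^4 - 2*j^3 + 7*j^2 - 3*j - 2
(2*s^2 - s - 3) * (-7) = -14*s^2 + 7*s + 21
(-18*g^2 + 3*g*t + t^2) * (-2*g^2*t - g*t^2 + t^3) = 36*g^4*t + 12*g^3*t^2 - 23*g^2*t^3 + 2*g*t^4 + t^5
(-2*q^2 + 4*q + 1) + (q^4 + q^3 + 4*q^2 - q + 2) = q^4 + q^3 + 2*q^2 + 3*q + 3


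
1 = 1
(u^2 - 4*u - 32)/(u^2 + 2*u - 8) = (u - 8)/(u - 2)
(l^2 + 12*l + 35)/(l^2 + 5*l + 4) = (l^2 + 12*l + 35)/(l^2 + 5*l + 4)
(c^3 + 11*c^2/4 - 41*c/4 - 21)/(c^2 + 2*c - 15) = (c^2 + 23*c/4 + 7)/(c + 5)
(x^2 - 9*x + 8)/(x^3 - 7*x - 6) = (-x^2 + 9*x - 8)/(-x^3 + 7*x + 6)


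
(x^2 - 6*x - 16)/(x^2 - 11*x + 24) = (x + 2)/(x - 3)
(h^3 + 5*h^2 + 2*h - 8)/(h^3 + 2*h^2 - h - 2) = (h + 4)/(h + 1)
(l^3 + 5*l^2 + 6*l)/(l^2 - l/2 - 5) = 2*l*(l + 3)/(2*l - 5)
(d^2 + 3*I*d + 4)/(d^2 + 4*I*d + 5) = (d + 4*I)/(d + 5*I)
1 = 1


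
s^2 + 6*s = s*(s + 6)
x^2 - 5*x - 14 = (x - 7)*(x + 2)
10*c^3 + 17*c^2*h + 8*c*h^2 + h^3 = (c + h)*(2*c + h)*(5*c + h)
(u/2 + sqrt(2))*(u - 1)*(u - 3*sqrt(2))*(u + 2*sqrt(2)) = u^4/2 - u^3/2 + sqrt(2)*u^3/2 - 8*u^2 - sqrt(2)*u^2/2 - 12*sqrt(2)*u + 8*u + 12*sqrt(2)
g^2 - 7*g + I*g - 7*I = (g - 7)*(g + I)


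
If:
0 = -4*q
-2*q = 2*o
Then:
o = 0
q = 0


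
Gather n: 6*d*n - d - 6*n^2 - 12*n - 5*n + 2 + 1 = -d - 6*n^2 + n*(6*d - 17) + 3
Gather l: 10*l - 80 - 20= 10*l - 100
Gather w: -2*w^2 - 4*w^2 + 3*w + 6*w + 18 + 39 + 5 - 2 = -6*w^2 + 9*w + 60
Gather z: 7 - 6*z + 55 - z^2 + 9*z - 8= -z^2 + 3*z + 54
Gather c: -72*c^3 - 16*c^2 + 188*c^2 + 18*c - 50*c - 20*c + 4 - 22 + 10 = -72*c^3 + 172*c^2 - 52*c - 8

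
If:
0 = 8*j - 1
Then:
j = 1/8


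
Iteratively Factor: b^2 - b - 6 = (b + 2)*(b - 3)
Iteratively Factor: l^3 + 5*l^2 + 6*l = (l + 2)*(l^2 + 3*l) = (l + 2)*(l + 3)*(l)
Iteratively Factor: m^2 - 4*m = (m)*(m - 4)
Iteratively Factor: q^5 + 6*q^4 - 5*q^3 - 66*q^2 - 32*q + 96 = (q - 1)*(q^4 + 7*q^3 + 2*q^2 - 64*q - 96) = (q - 1)*(q + 4)*(q^3 + 3*q^2 - 10*q - 24) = (q - 3)*(q - 1)*(q + 4)*(q^2 + 6*q + 8) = (q - 3)*(q - 1)*(q + 2)*(q + 4)*(q + 4)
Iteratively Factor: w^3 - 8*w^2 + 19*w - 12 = (w - 1)*(w^2 - 7*w + 12) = (w - 4)*(w - 1)*(w - 3)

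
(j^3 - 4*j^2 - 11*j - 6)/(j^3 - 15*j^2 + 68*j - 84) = (j^2 + 2*j + 1)/(j^2 - 9*j + 14)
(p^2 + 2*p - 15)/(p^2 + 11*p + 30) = (p - 3)/(p + 6)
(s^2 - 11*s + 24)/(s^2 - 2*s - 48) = (s - 3)/(s + 6)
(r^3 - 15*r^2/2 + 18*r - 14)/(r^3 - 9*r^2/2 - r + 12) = (2*r^2 - 11*r + 14)/(2*r^2 - 5*r - 12)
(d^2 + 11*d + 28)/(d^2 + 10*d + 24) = (d + 7)/(d + 6)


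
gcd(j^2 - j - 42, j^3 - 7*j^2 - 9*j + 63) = j - 7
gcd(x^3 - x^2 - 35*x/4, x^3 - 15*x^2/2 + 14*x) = x^2 - 7*x/2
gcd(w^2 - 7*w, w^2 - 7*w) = w^2 - 7*w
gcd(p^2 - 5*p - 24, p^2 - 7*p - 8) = p - 8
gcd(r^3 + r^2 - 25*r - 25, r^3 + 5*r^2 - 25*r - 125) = r^2 - 25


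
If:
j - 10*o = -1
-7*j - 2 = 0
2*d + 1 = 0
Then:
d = -1/2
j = -2/7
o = 1/14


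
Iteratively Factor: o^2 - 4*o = (o - 4)*(o)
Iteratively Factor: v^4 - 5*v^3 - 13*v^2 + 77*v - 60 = (v + 4)*(v^3 - 9*v^2 + 23*v - 15) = (v - 5)*(v + 4)*(v^2 - 4*v + 3) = (v - 5)*(v - 1)*(v + 4)*(v - 3)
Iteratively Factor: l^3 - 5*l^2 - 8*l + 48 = (l + 3)*(l^2 - 8*l + 16) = (l - 4)*(l + 3)*(l - 4)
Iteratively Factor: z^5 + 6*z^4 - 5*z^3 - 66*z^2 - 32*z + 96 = (z + 2)*(z^4 + 4*z^3 - 13*z^2 - 40*z + 48) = (z + 2)*(z + 4)*(z^3 - 13*z + 12) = (z + 2)*(z + 4)^2*(z^2 - 4*z + 3) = (z - 1)*(z + 2)*(z + 4)^2*(z - 3)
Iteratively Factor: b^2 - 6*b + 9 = (b - 3)*(b - 3)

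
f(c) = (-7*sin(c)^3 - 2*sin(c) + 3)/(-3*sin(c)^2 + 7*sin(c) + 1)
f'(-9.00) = 4.38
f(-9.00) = -1.80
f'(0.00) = -23.00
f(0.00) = 3.00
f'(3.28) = 48749.60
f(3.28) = -144.08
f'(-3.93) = 1.90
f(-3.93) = -0.21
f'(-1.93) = -0.17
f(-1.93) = -1.30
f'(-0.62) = -1.02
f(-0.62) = -1.36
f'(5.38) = 0.03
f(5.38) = -1.25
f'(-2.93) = 72.79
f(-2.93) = -5.78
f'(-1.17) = 0.18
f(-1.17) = -1.29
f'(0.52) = -1.95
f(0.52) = 0.31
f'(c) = (6*sin(c)*cos(c) - 7*cos(c))*(-7*sin(c)^3 - 2*sin(c) + 3)/(-3*sin(c)^2 + 7*sin(c) + 1)^2 + (-21*sin(c)^2*cos(c) - 2*cos(c))/(-3*sin(c)^2 + 7*sin(c) + 1)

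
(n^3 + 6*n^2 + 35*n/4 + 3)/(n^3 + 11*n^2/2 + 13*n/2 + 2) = (n + 3/2)/(n + 1)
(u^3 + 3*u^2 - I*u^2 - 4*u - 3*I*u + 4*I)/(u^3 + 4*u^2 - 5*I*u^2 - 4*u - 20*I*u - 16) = (u - 1)/(u - 4*I)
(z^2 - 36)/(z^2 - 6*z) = (z + 6)/z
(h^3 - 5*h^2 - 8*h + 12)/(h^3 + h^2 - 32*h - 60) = (h - 1)/(h + 5)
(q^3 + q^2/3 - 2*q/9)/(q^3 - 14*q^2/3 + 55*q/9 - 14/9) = q*(3*q + 2)/(3*q^2 - 13*q + 14)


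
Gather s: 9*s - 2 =9*s - 2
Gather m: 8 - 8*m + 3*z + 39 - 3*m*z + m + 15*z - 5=m*(-3*z - 7) + 18*z + 42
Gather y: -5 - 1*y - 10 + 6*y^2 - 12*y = 6*y^2 - 13*y - 15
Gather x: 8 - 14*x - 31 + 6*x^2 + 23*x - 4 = 6*x^2 + 9*x - 27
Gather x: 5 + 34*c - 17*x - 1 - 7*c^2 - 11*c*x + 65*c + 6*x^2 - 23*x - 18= -7*c^2 + 99*c + 6*x^2 + x*(-11*c - 40) - 14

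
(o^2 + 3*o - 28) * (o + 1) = o^3 + 4*o^2 - 25*o - 28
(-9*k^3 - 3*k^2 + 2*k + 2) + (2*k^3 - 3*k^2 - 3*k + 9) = -7*k^3 - 6*k^2 - k + 11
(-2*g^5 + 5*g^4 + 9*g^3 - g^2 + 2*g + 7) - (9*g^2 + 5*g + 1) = -2*g^5 + 5*g^4 + 9*g^3 - 10*g^2 - 3*g + 6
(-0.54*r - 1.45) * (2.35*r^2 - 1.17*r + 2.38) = -1.269*r^3 - 2.7757*r^2 + 0.4113*r - 3.451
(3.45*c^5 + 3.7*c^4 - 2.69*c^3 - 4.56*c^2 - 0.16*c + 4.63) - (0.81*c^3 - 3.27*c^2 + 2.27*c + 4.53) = 3.45*c^5 + 3.7*c^4 - 3.5*c^3 - 1.29*c^2 - 2.43*c + 0.0999999999999996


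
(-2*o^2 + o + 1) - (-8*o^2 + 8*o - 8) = 6*o^2 - 7*o + 9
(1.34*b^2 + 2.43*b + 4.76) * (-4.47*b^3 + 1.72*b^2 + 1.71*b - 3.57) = -5.9898*b^5 - 8.5573*b^4 - 14.8062*b^3 + 7.5587*b^2 - 0.535500000000001*b - 16.9932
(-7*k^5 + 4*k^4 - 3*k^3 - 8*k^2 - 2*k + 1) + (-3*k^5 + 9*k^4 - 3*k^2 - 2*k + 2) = -10*k^5 + 13*k^4 - 3*k^3 - 11*k^2 - 4*k + 3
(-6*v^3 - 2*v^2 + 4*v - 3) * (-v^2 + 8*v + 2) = 6*v^5 - 46*v^4 - 32*v^3 + 31*v^2 - 16*v - 6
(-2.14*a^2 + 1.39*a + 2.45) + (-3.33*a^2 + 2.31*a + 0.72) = -5.47*a^2 + 3.7*a + 3.17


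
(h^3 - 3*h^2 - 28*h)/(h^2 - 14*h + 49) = h*(h + 4)/(h - 7)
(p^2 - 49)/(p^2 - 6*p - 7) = (p + 7)/(p + 1)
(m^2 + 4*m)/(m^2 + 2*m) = (m + 4)/(m + 2)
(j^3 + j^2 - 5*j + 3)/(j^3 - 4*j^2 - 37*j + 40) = (j^2 + 2*j - 3)/(j^2 - 3*j - 40)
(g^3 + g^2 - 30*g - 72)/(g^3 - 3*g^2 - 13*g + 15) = (g^2 - 2*g - 24)/(g^2 - 6*g + 5)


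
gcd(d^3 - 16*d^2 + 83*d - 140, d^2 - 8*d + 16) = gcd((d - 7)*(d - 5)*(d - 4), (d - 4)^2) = d - 4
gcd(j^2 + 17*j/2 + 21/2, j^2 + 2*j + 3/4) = j + 3/2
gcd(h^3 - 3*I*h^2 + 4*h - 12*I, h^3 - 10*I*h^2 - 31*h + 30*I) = h^2 - 5*I*h - 6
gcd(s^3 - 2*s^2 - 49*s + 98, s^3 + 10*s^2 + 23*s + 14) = s + 7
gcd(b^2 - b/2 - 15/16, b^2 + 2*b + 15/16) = b + 3/4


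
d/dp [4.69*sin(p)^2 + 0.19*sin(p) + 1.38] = (9.38*sin(p) + 0.19)*cos(p)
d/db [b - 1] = 1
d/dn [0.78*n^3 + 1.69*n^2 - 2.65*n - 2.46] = 2.34*n^2 + 3.38*n - 2.65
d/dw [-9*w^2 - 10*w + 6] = -18*w - 10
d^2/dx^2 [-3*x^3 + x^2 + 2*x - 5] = 2 - 18*x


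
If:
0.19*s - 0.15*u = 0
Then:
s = 0.789473684210526*u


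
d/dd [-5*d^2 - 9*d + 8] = -10*d - 9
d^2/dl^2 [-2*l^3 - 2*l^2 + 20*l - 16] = -12*l - 4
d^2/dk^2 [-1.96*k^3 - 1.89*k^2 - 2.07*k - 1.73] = -11.76*k - 3.78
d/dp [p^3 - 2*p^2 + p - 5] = 3*p^2 - 4*p + 1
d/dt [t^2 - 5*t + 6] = 2*t - 5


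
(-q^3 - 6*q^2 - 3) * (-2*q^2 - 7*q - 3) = 2*q^5 + 19*q^4 + 45*q^3 + 24*q^2 + 21*q + 9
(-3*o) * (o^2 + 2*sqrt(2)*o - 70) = -3*o^3 - 6*sqrt(2)*o^2 + 210*o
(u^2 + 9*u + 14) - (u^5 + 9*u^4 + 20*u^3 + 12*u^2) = -u^5 - 9*u^4 - 20*u^3 - 11*u^2 + 9*u + 14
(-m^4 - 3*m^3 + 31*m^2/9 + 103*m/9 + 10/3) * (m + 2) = -m^5 - 5*m^4 - 23*m^3/9 + 55*m^2/3 + 236*m/9 + 20/3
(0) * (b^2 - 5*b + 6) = 0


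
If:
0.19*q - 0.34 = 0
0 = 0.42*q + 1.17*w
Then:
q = 1.79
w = -0.64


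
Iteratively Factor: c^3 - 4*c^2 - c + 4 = (c + 1)*(c^2 - 5*c + 4) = (c - 4)*(c + 1)*(c - 1)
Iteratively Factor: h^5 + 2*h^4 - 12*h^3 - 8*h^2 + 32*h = (h - 2)*(h^4 + 4*h^3 - 4*h^2 - 16*h) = (h - 2)^2*(h^3 + 6*h^2 + 8*h) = h*(h - 2)^2*(h^2 + 6*h + 8) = h*(h - 2)^2*(h + 2)*(h + 4)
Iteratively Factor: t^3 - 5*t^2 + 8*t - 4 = (t - 1)*(t^2 - 4*t + 4) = (t - 2)*(t - 1)*(t - 2)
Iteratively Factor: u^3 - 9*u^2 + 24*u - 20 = (u - 2)*(u^2 - 7*u + 10) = (u - 5)*(u - 2)*(u - 2)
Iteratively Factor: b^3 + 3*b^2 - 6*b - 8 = (b + 4)*(b^2 - b - 2) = (b - 2)*(b + 4)*(b + 1)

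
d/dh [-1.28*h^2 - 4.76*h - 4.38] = -2.56*h - 4.76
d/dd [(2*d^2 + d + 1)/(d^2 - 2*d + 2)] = (-5*d^2 + 6*d + 4)/(d^4 - 4*d^3 + 8*d^2 - 8*d + 4)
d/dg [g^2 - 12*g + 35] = 2*g - 12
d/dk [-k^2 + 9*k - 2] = 9 - 2*k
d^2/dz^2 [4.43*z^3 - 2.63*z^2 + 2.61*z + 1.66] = 26.58*z - 5.26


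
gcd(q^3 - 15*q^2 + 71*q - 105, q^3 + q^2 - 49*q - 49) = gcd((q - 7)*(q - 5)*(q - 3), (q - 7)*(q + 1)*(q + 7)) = q - 7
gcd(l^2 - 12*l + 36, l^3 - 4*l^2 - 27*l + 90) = l - 6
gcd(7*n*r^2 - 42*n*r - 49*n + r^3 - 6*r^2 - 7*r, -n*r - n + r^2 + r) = r + 1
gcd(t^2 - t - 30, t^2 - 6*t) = t - 6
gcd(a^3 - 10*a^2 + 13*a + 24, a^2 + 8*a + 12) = 1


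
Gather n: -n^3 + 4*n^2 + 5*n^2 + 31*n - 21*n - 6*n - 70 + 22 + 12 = -n^3 + 9*n^2 + 4*n - 36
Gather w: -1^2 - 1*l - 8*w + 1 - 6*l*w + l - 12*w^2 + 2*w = -12*w^2 + w*(-6*l - 6)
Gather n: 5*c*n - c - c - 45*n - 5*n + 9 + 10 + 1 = -2*c + n*(5*c - 50) + 20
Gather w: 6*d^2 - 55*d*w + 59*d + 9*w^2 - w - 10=6*d^2 + 59*d + 9*w^2 + w*(-55*d - 1) - 10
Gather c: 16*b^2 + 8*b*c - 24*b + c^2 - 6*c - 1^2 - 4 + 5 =16*b^2 - 24*b + c^2 + c*(8*b - 6)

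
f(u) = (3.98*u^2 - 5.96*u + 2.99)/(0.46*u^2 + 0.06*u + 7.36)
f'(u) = (-0.92*u - 0.06)*(3.98*u^2 - 5.96*u + 2.99)/(0.46*u^2 + 0.06*u + 7.36)^2 + (7.96*u - 5.96)/(0.46*u^2 + 0.06*u + 7.36)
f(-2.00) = 3.40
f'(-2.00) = -1.74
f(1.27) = 0.23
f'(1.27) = 0.47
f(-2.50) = 4.24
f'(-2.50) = -1.62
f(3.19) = 2.00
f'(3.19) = 1.10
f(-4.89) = 7.05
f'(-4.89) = -0.75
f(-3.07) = 5.11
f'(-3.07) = -1.41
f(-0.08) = 0.47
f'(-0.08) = -0.90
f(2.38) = 1.12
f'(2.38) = 1.03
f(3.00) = 1.79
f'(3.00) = 1.10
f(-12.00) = 8.89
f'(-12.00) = -0.05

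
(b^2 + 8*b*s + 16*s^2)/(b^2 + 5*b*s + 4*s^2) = (b + 4*s)/(b + s)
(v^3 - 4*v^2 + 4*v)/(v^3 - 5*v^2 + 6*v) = (v - 2)/(v - 3)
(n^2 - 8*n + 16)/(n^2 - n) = (n^2 - 8*n + 16)/(n*(n - 1))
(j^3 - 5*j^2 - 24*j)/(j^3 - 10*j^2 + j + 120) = j/(j - 5)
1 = 1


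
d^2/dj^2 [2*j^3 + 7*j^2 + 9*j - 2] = 12*j + 14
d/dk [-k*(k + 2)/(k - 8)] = (-k^2 + 16*k + 16)/(k^2 - 16*k + 64)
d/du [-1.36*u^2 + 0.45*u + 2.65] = 0.45 - 2.72*u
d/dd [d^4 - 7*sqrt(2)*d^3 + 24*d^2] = d*(4*d^2 - 21*sqrt(2)*d + 48)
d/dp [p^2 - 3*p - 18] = 2*p - 3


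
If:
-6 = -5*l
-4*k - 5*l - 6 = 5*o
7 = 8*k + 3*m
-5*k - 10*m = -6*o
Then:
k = 566/253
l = 6/5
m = -919/253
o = -1060/253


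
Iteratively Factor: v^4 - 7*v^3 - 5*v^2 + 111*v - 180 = (v - 5)*(v^3 - 2*v^2 - 15*v + 36) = (v - 5)*(v - 3)*(v^2 + v - 12) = (v - 5)*(v - 3)*(v + 4)*(v - 3)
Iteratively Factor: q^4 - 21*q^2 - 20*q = (q)*(q^3 - 21*q - 20) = q*(q - 5)*(q^2 + 5*q + 4) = q*(q - 5)*(q + 4)*(q + 1)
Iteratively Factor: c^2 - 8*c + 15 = (c - 5)*(c - 3)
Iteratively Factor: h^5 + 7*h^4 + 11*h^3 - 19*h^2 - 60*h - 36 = (h + 1)*(h^4 + 6*h^3 + 5*h^2 - 24*h - 36) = (h - 2)*(h + 1)*(h^3 + 8*h^2 + 21*h + 18) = (h - 2)*(h + 1)*(h + 2)*(h^2 + 6*h + 9) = (h - 2)*(h + 1)*(h + 2)*(h + 3)*(h + 3)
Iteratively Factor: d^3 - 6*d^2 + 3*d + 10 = (d + 1)*(d^2 - 7*d + 10) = (d - 5)*(d + 1)*(d - 2)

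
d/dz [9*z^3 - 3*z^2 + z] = 27*z^2 - 6*z + 1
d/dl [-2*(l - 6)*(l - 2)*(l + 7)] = -6*l^2 + 4*l + 88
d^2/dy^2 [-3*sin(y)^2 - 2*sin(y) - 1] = 2*sin(y) - 6*cos(2*y)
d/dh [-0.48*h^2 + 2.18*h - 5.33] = 2.18 - 0.96*h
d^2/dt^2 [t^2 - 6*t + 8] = 2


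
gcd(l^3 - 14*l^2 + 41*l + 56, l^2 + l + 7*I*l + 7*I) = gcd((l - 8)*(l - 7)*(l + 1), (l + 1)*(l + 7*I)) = l + 1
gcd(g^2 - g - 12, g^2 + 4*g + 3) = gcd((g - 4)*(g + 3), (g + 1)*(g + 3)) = g + 3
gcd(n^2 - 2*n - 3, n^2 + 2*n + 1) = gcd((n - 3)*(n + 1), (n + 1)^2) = n + 1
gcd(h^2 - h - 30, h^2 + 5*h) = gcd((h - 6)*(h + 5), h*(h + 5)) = h + 5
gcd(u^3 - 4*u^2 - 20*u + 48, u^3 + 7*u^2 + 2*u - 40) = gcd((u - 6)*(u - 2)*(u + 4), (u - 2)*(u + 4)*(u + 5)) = u^2 + 2*u - 8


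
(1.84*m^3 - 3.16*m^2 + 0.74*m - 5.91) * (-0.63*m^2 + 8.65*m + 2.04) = -1.1592*m^5 + 17.9068*m^4 - 24.0466*m^3 + 3.6779*m^2 - 49.6119*m - 12.0564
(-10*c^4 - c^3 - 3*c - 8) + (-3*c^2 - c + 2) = -10*c^4 - c^3 - 3*c^2 - 4*c - 6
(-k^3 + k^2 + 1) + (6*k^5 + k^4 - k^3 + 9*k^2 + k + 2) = 6*k^5 + k^4 - 2*k^3 + 10*k^2 + k + 3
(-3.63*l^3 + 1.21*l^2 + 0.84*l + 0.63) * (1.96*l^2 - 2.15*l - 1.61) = -7.1148*l^5 + 10.1761*l^4 + 4.8892*l^3 - 2.5193*l^2 - 2.7069*l - 1.0143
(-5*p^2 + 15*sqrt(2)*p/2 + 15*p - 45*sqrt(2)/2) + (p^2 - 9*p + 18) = -4*p^2 + 6*p + 15*sqrt(2)*p/2 - 45*sqrt(2)/2 + 18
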